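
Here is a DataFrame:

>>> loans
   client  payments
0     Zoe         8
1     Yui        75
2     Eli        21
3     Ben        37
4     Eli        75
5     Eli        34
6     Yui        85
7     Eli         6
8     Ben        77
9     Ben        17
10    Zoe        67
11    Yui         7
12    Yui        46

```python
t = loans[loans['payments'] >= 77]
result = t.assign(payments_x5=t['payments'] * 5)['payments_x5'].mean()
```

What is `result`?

filter rows where payments >= 77:
  client  payments
6    Yui        85
8    Ben        77
add column payments_x5 = t['payments'] * 5:
  client  payments  payments_x5
6    Yui        85          425
8    Ben        77          385
mean of column 'payments_x5' → 405.0

405.0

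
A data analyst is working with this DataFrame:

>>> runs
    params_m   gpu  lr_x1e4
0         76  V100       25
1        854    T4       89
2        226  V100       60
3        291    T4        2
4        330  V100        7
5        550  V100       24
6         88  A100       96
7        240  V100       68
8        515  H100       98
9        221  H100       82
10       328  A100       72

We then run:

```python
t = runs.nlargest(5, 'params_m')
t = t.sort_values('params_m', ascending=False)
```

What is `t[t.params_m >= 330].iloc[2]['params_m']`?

take 5 rows with largest params_m:
    params_m   gpu  lr_x1e4
1        854    T4       89
5        550  V100       24
8        515  H100       98
4        330  V100        7
10       328  A100       72
sort by params_m descending:
    params_m   gpu  lr_x1e4
1        854    T4       89
5        550  V100       24
8        515  H100       98
4        330  V100        7
10       328  A100       72
filter rows where params_m >= 330:
   params_m   gpu  lr_x1e4
1       854    T4       89
5       550  V100       24
8       515  H100       98
4       330  V100        7
Taking the value at position 2, column 'params_m' gives 515.

515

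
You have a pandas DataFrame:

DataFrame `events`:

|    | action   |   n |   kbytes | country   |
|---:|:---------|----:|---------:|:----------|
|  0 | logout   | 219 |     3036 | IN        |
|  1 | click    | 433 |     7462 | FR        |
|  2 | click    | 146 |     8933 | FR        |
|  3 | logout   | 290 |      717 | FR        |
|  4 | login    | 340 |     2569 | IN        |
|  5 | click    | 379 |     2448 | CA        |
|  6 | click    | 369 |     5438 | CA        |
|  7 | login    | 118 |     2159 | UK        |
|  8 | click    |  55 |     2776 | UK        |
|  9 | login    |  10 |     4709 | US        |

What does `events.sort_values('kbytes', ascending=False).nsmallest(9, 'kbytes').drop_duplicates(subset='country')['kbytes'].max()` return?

sort by kbytes descending:
   action    n  kbytes country
2   click  146    8933      FR
1   click  433    7462      FR
6   click  369    5438      CA
9   login   10    4709      US
0  logout  219    3036      IN
8   click   55    2776      UK
4   login  340    2569      IN
5   click  379    2448      CA
7   login  118    2159      UK
3  logout  290     717      FR
take 9 rows with smallest kbytes:
   action    n  kbytes country
3  logout  290     717      FR
7   login  118    2159      UK
5   click  379    2448      CA
4   login  340    2569      IN
8   click   55    2776      UK
0  logout  219    3036      IN
9   login   10    4709      US
6   click  369    5438      CA
1   click  433    7462      FR
drop duplicate country (keep=first):
   action    n  kbytes country
3  logout  290     717      FR
7   login  118    2159      UK
5   click  379    2448      CA
4   login  340    2569      IN
9   login   10    4709      US
Reading off the max of column 'kbytes', we get 4709.

4709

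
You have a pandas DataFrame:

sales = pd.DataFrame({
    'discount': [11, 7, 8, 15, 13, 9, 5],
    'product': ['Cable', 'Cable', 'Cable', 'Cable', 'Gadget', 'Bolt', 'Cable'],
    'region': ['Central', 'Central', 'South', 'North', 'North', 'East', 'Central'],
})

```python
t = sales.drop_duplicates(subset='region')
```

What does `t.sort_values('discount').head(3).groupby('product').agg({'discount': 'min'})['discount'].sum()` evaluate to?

17

drop duplicate region (keep=first):
   discount product   region
0        11   Cable  Central
2         8   Cable    South
3        15   Cable    North
5         9    Bolt     East
sort by discount:
   discount product   region
2         8   Cable    South
5         9    Bolt     East
0        11   Cable  Central
3        15   Cable    North
take first 3 rows:
   discount product   region
2         8   Cable    South
5         9    Bolt     East
0        11   Cable  Central
group by product, min of discount:
         discount
product          
Bolt            9
Cable           8
The sum of column 'discount' is 17.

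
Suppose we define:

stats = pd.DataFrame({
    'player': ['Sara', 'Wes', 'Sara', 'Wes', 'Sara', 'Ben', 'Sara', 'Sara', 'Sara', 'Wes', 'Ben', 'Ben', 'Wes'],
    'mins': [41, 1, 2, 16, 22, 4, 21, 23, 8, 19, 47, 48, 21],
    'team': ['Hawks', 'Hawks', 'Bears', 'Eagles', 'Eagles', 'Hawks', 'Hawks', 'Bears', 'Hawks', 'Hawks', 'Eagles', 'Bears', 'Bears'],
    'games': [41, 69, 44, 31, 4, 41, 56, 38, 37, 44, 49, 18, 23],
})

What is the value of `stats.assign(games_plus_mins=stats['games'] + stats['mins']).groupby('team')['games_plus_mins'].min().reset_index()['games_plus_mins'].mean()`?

add column games_plus_mins = stats['games'] + stats['mins']:
   player  mins    team  games  games_plus_mins
0    Sara    41   Hawks     41               82
1     Wes     1   Hawks     69               70
2    Sara     2   Bears     44               46
3     Wes    16  Eagles     31               47
4    Sara    22  Eagles      4               26
5     Ben     4   Hawks     41               45
6    Sara    21   Hawks     56               77
7    Sara    23   Bears     38               61
8    Sara     8   Hawks     37               45
9     Wes    19   Hawks     44               63
10    Ben    47  Eagles     49               96
11    Ben    48   Bears     18               66
12    Wes    21   Bears     23               44
group by team, min of games_plus_mins:
team
Bears     44
Eagles    26
Hawks     45
Name: games_plus_mins, dtype: int64
reset_index():
     team  games_plus_mins
0   Bears               44
1  Eagles               26
2   Hawks               45

38.3333333333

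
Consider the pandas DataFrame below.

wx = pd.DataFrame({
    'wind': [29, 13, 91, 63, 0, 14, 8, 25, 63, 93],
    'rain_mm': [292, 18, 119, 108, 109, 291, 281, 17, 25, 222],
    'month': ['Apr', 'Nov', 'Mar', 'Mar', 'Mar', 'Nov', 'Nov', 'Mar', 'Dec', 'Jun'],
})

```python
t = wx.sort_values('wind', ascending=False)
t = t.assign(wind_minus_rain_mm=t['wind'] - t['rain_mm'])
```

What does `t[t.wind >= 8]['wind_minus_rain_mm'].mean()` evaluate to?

-108.222222222

sort by wind descending:
   wind  rain_mm month
9    93      222   Jun
2    91      119   Mar
3    63      108   Mar
8    63       25   Dec
0    29      292   Apr
7    25       17   Mar
5    14      291   Nov
1    13       18   Nov
6     8      281   Nov
4     0      109   Mar
add column wind_minus_rain_mm = t['wind'] - t['rain_mm']:
   wind  rain_mm month  wind_minus_rain_mm
9    93      222   Jun                -129
2    91      119   Mar                 -28
3    63      108   Mar                 -45
8    63       25   Dec                  38
0    29      292   Apr                -263
7    25       17   Mar                   8
5    14      291   Nov                -277
1    13       18   Nov                  -5
6     8      281   Nov                -273
4     0      109   Mar                -109
filter rows where wind >= 8:
   wind  rain_mm month  wind_minus_rain_mm
9    93      222   Jun                -129
2    91      119   Mar                 -28
3    63      108   Mar                 -45
8    63       25   Dec                  38
0    29      292   Apr                -263
7    25       17   Mar                   8
5    14      291   Nov                -277
1    13       18   Nov                  -5
6     8      281   Nov                -273
Reading off the mean of column 'wind_minus_rain_mm', we get -108.222222222.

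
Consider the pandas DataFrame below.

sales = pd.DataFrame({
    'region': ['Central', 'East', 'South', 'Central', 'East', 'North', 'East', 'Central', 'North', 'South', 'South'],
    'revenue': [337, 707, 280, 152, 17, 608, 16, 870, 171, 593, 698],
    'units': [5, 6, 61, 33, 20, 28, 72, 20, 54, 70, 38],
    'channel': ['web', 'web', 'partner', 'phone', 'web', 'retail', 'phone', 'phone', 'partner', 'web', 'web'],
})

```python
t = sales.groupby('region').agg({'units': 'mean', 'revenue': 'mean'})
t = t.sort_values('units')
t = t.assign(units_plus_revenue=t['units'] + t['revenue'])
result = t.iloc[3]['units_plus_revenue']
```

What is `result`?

group by region: mean(units), mean(revenue):
             units     revenue
region                        
Central  19.333333  453.000000
East     32.666667  246.666667
North    41.000000  389.500000
South    56.333333  523.666667
sort by units:
             units     revenue
region                        
Central  19.333333  453.000000
East     32.666667  246.666667
North    41.000000  389.500000
South    56.333333  523.666667
add column units_plus_revenue = t['units'] + t['revenue']:
             units     revenue  units_plus_revenue
region                                            
Central  19.333333  453.000000          472.333333
East     32.666667  246.666667          279.333333
North    41.000000  389.500000          430.500000
South    56.333333  523.666667          580.000000
Finally, value at position 3, column 'units_plus_revenue' = 580.0.

580.0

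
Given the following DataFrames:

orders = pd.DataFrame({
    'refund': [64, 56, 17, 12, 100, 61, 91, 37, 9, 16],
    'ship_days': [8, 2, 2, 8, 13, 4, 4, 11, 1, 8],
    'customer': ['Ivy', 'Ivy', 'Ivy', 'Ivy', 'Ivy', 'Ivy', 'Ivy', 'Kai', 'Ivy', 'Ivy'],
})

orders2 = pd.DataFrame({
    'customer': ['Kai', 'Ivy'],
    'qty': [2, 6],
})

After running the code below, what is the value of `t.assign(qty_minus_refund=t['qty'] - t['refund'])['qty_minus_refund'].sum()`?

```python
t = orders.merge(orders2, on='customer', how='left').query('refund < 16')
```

merge on 'customer' (how='left') → 10 rows:
   refund  ship_days customer  qty
0      64          8      Ivy    6
1      56          2      Ivy    6
2      17          2      Ivy    6
3      12          8      Ivy    6
4     100         13      Ivy    6
5      61          4      Ivy    6
6      91          4      Ivy    6
7      37         11      Kai    2
8       9          1      Ivy    6
9      16          8      Ivy    6
filter rows where refund < 16:
   refund  ship_days customer  qty
3      12          8      Ivy    6
8       9          1      Ivy    6
add column qty_minus_refund = t['qty'] - t['refund']:
   refund  ship_days customer  qty  qty_minus_refund
3      12          8      Ivy    6                -6
8       9          1      Ivy    6                -3

-9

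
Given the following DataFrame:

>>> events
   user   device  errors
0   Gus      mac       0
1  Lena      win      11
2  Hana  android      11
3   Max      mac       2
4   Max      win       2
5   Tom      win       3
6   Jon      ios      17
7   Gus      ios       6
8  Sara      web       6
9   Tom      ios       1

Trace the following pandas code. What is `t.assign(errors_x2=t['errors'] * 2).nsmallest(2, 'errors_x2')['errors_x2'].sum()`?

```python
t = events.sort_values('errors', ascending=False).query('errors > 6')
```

sort by errors descending:
   user   device  errors
6   Jon      ios      17
1  Lena      win      11
2  Hana  android      11
7   Gus      ios       6
8  Sara      web       6
5   Tom      win       3
3   Max      mac       2
4   Max      win       2
9   Tom      ios       1
0   Gus      mac       0
filter rows where errors > 6:
   user   device  errors
6   Jon      ios      17
1  Lena      win      11
2  Hana  android      11
add column errors_x2 = t['errors'] * 2:
   user   device  errors  errors_x2
6   Jon      ios      17         34
1  Lena      win      11         22
2  Hana  android      11         22
take 2 rows with smallest errors_x2:
   user   device  errors  errors_x2
1  Lena      win      11         22
2  Hana  android      11         22
The sum of column 'errors_x2' is 44.

44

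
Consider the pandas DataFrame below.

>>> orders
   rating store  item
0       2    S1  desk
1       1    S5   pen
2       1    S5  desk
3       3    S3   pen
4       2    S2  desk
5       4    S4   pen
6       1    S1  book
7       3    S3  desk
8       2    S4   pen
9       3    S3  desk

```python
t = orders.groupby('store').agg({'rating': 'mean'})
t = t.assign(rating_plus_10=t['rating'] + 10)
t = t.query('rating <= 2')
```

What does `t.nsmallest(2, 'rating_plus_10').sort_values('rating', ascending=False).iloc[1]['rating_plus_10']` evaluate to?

11.0

group by store, mean of rating:
       rating
store        
S1        1.5
S2        2.0
S3        3.0
S4        3.0
S5        1.0
add column rating_plus_10 = t['rating'] + 10:
       rating  rating_plus_10
store                        
S1        1.5            11.5
S2        2.0            12.0
S3        3.0            13.0
S4        3.0            13.0
S5        1.0            11.0
filter rows where rating <= 2:
       rating  rating_plus_10
store                        
S1        1.5            11.5
S2        2.0            12.0
S5        1.0            11.0
take 2 rows with smallest rating_plus_10:
       rating  rating_plus_10
store                        
S5        1.0            11.0
S1        1.5            11.5
sort by rating descending:
       rating  rating_plus_10
store                        
S1        1.5            11.5
S5        1.0            11.0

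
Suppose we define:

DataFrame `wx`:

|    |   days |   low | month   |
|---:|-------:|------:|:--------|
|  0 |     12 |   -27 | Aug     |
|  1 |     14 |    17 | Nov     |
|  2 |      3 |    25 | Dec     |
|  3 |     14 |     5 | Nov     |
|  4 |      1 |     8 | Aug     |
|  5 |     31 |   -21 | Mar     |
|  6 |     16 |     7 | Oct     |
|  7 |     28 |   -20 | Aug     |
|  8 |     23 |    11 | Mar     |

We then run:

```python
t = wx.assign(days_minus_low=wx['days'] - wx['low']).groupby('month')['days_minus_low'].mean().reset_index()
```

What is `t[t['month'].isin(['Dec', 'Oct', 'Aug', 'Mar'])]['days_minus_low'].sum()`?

add column days_minus_low = wx['days'] - wx['low']:
   days  low month  days_minus_low
0    12  -27   Aug              39
1    14   17   Nov              -3
2     3   25   Dec             -22
3    14    5   Nov               9
4     1    8   Aug              -7
5    31  -21   Mar              52
6    16    7   Oct               9
7    28  -20   Aug              48
8    23   11   Mar              12
group by month, mean of days_minus_low:
month
Aug    26.666667
Dec   -22.000000
Mar    32.000000
Nov     3.000000
Oct     9.000000
Name: days_minus_low, dtype: float64
reset_index():
  month  days_minus_low
0   Aug       26.666667
1   Dec      -22.000000
2   Mar       32.000000
3   Nov        3.000000
4   Oct        9.000000
filter rows where month in ['Dec', 'Oct', 'Aug', 'Mar']:
  month  days_minus_low
0   Aug       26.666667
1   Dec      -22.000000
2   Mar       32.000000
4   Oct        9.000000

45.6666666667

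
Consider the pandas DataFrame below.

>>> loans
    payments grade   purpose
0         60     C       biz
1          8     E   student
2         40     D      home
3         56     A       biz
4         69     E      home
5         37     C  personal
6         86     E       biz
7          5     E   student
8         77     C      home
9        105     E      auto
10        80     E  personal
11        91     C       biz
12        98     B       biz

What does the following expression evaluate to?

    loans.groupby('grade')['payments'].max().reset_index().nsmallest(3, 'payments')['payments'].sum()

187

group by grade, max of payments:
grade
A     56
B     98
C     91
D     40
E    105
Name: payments, dtype: int64
reset_index():
  grade  payments
0     A        56
1     B        98
2     C        91
3     D        40
4     E       105
take 3 rows with smallest payments:
  grade  payments
3     D        40
0     A        56
2     C        91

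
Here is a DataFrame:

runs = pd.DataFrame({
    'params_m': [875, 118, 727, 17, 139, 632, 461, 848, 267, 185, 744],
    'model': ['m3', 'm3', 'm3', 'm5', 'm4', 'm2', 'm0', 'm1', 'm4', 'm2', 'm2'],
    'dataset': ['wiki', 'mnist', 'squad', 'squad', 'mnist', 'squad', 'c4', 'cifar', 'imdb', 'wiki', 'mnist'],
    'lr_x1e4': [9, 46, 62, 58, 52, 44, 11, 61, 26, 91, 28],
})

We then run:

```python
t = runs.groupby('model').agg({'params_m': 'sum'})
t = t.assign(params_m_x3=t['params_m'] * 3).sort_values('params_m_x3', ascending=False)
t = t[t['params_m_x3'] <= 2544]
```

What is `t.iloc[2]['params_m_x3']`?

group by model, sum of params_m:
       params_m
model          
m0          461
m1          848
m2         1561
m3         1720
m4          406
m5           17
add column params_m_x3 = t['params_m'] * 3:
       params_m  params_m_x3
model                       
m0          461         1383
m1          848         2544
m2         1561         4683
m3         1720         5160
m4          406         1218
m5           17           51
sort by params_m_x3 descending:
       params_m  params_m_x3
model                       
m3         1720         5160
m2         1561         4683
m1          848         2544
m0          461         1383
m4          406         1218
m5           17           51
filter rows where params_m_x3 <= 2544:
       params_m  params_m_x3
model                       
m1          848         2544
m0          461         1383
m4          406         1218
m5           17           51
Reading off the value at position 2, column 'params_m_x3', we get 1218.

1218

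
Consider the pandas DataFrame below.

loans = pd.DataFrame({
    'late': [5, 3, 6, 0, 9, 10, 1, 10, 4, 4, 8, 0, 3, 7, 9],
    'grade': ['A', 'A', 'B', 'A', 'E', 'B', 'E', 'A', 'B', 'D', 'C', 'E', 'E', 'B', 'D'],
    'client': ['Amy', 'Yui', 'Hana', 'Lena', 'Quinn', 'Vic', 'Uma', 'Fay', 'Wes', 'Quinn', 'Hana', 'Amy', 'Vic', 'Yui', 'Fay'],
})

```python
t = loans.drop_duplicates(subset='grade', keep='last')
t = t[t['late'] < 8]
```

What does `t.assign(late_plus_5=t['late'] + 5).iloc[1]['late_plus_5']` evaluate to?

12

drop duplicate grade (keep=last):
    late grade client
7     10     A    Fay
10     8     C   Hana
12     3     E    Vic
13     7     B    Yui
14     9     D    Fay
filter rows where late < 8:
    late grade client
12     3     E    Vic
13     7     B    Yui
add column late_plus_5 = t['late'] + 5:
    late grade client  late_plus_5
12     3     E    Vic            8
13     7     B    Yui           12
Then the value at position 1, column 'late_plus_5': 12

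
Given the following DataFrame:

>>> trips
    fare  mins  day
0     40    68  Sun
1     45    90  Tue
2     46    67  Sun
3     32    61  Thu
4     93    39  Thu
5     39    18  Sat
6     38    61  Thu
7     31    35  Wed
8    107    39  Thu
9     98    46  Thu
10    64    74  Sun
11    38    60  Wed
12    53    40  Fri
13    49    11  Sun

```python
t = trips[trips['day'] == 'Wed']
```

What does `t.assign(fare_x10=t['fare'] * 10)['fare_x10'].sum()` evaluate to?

filter rows where day == 'Wed':
    fare  mins  day
7     31    35  Wed
11    38    60  Wed
add column fare_x10 = t['fare'] * 10:
    fare  mins  day  fare_x10
7     31    35  Wed       310
11    38    60  Wed       380
Then the sum of column 'fare_x10': 690

690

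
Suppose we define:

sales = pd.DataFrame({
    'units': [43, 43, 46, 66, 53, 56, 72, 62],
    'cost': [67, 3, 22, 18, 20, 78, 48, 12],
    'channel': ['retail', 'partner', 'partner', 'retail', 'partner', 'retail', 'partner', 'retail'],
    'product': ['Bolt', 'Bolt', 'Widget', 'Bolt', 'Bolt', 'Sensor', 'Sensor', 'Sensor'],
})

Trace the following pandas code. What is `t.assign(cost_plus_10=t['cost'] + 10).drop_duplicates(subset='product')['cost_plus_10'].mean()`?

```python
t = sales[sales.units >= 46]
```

49.3333333333

filter rows where units >= 46:
   units  cost  channel product
2     46    22  partner  Widget
3     66    18   retail    Bolt
4     53    20  partner    Bolt
5     56    78   retail  Sensor
6     72    48  partner  Sensor
7     62    12   retail  Sensor
add column cost_plus_10 = t['cost'] + 10:
   units  cost  channel product  cost_plus_10
2     46    22  partner  Widget            32
3     66    18   retail    Bolt            28
4     53    20  partner    Bolt            30
5     56    78   retail  Sensor            88
6     72    48  partner  Sensor            58
7     62    12   retail  Sensor            22
drop duplicate product (keep=first):
   units  cost  channel product  cost_plus_10
2     46    22  partner  Widget            32
3     66    18   retail    Bolt            28
5     56    78   retail  Sensor            88
The mean of column 'cost_plus_10' is 49.3333333333.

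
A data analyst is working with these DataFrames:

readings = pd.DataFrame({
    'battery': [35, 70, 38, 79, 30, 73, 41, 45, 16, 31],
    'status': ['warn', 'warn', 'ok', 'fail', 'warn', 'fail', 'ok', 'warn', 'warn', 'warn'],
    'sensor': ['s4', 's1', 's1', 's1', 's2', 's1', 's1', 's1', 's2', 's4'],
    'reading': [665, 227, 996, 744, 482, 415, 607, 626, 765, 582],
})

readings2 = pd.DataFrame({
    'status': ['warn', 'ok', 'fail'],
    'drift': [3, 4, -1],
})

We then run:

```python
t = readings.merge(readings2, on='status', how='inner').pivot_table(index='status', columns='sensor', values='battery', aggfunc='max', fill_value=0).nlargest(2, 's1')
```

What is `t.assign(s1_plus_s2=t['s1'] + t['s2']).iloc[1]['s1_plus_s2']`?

merge on 'status' (how='inner') → 10 rows:
   battery status sensor  reading  drift
0       35   warn     s4      665      3
1       70   warn     s1      227      3
2       38     ok     s1      996      4
3       79   fail     s1      744     -1
4       30   warn     s2      482      3
5       73   fail     s1      415     -1
6       41     ok     s1      607      4
7       45   warn     s1      626      3
8       16   warn     s2      765      3
9       31   warn     s4      582      3
pivot: rows=status, cols=sensor, max(battery):
sensor  s1  s2  s4
status            
fail    79   0   0
ok      41   0   0
warn    70  30  35
take 2 rows with largest s1:
sensor  s1  s2  s4
status            
fail    79   0   0
warn    70  30  35
add column s1_plus_s2 = t['s1'] + t['s2']:
sensor  s1  s2  s4  s1_plus_s2
status                        
fail    79   0   0          79
warn    70  30  35         100

100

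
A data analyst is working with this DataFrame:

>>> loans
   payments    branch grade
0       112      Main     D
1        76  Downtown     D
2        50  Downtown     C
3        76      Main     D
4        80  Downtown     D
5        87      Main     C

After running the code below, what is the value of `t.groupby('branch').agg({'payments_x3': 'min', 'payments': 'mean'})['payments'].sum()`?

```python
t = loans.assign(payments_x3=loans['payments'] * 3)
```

160.333333333

add column payments_x3 = loans['payments'] * 3:
   payments    branch grade  payments_x3
0       112      Main     D          336
1        76  Downtown     D          228
2        50  Downtown     C          150
3        76      Main     D          228
4        80  Downtown     D          240
5        87      Main     C          261
group by branch: min(payments_x3), mean(payments):
          payments_x3   payments
branch                          
Downtown          150  68.666667
Main              228  91.666667
Reading off the sum of column 'payments', we get 160.333333333.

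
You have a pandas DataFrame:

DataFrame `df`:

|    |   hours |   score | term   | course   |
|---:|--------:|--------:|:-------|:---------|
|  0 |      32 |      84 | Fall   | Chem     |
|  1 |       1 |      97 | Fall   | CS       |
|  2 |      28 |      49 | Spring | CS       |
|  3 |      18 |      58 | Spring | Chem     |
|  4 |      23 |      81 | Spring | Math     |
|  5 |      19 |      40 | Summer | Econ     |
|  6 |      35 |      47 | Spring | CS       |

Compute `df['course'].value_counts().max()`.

3

value_counts of course:
course
CS      3
Chem    2
Math    1
Econ    1
Name: count, dtype: int64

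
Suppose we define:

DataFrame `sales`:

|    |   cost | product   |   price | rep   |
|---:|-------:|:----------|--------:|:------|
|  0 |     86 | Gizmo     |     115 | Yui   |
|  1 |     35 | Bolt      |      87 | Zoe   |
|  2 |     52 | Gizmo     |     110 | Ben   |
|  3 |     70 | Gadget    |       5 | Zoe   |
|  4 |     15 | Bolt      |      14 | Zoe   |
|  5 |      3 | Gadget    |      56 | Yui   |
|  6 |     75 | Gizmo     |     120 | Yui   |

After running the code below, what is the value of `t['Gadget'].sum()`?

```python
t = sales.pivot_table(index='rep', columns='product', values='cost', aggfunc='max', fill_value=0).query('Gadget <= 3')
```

3

pivot: rows=rep, cols=product, max(cost):
product  Bolt  Gadget  Gizmo
rep                         
Ben         0       0     52
Yui         0       3     86
Zoe        35      70      0
filter rows where Gadget <= 3:
product  Bolt  Gadget  Gizmo
rep                         
Ben         0       0     52
Yui         0       3     86
Taking the sum of column 'Gadget' gives 3.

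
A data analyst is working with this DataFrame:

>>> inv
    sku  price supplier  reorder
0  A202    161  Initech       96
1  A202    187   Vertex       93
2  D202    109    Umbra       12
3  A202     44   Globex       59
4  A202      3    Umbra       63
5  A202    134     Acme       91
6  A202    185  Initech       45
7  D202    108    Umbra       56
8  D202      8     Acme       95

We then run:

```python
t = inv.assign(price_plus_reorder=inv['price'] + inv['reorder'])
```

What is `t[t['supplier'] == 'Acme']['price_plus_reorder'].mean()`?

164.0

add column price_plus_reorder = inv['price'] + inv['reorder']:
    sku  price supplier  reorder  price_plus_reorder
0  A202    161  Initech       96                 257
1  A202    187   Vertex       93                 280
2  D202    109    Umbra       12                 121
3  A202     44   Globex       59                 103
4  A202      3    Umbra       63                  66
5  A202    134     Acme       91                 225
6  A202    185  Initech       45                 230
7  D202    108    Umbra       56                 164
8  D202      8     Acme       95                 103
filter rows where supplier == 'Acme':
    sku  price supplier  reorder  price_plus_reorder
5  A202    134     Acme       91                 225
8  D202      8     Acme       95                 103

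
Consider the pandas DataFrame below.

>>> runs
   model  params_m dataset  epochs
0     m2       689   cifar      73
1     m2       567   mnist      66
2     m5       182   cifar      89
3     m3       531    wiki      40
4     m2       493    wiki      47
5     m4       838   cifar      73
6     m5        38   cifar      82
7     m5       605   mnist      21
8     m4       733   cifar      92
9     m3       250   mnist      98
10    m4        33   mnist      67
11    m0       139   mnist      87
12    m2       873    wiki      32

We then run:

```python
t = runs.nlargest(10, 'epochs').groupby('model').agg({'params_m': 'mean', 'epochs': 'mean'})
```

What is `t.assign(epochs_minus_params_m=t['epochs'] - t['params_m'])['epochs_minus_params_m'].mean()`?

-241.366666667

take 10 rows with largest epochs:
   model  params_m dataset  epochs
9     m3       250   mnist      98
8     m4       733   cifar      92
2     m5       182   cifar      89
11    m0       139   mnist      87
6     m5        38   cifar      82
0     m2       689   cifar      73
5     m4       838   cifar      73
10    m4        33   mnist      67
1     m2       567   mnist      66
4     m2       493    wiki      47
group by model: mean(params_m), mean(epochs):
         params_m     epochs
model                       
m0     139.000000  87.000000
m2     583.000000  62.000000
m3     250.000000  98.000000
m4     534.666667  77.333333
m5     110.000000  85.500000
add column epochs_minus_params_m = t['epochs'] - t['params_m']:
         params_m     epochs  epochs_minus_params_m
model                                              
m0     139.000000  87.000000             -52.000000
m2     583.000000  62.000000            -521.000000
m3     250.000000  98.000000            -152.000000
m4     534.666667  77.333333            -457.333333
m5     110.000000  85.500000             -24.500000
mean of column 'epochs_minus_params_m' → -241.366666667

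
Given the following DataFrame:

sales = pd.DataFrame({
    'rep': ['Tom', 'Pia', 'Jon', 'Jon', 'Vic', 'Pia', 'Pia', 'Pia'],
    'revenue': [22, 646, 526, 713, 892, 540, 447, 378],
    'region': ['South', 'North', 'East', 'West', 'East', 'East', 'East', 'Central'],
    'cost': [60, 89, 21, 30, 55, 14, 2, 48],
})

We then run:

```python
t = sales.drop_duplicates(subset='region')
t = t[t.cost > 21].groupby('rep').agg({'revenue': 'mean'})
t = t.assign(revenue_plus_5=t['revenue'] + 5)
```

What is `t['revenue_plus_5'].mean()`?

420.666666667

drop duplicate region (keep=first):
   rep  revenue   region  cost
0  Tom       22    South    60
1  Pia      646    North    89
2  Jon      526     East    21
3  Jon      713     West    30
7  Pia      378  Central    48
filter rows where cost > 21:
   rep  revenue   region  cost
0  Tom       22    South    60
1  Pia      646    North    89
3  Jon      713     West    30
7  Pia      378  Central    48
group by rep, mean of revenue:
     revenue
rep         
Jon    713.0
Pia    512.0
Tom     22.0
add column revenue_plus_5 = t['revenue'] + 5:
     revenue  revenue_plus_5
rep                         
Jon    713.0           718.0
Pia    512.0           517.0
Tom     22.0            27.0
mean of column 'revenue_plus_5' → 420.666666667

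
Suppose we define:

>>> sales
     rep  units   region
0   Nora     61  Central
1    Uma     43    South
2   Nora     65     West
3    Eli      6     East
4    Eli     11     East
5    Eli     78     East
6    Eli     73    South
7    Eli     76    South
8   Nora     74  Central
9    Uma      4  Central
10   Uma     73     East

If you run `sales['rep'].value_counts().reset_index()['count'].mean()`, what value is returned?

value_counts of rep:
rep
Eli     5
Nora    3
Uma     3
Name: count, dtype: int64
reset_index():
    rep  count
0   Eli      5
1  Nora      3
2   Uma      3
Hence 3.66666666667.

3.66666666667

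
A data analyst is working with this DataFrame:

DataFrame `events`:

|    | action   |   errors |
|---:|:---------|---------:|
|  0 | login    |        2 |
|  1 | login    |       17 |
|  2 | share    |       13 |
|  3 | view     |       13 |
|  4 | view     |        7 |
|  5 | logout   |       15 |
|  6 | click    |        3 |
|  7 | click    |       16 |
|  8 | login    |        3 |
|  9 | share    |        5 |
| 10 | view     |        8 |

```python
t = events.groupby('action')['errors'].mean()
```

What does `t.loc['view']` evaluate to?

9.33333333333

group by action, mean of errors:
action
click      9.500000
login      7.333333
logout    15.000000
share      9.000000
view       9.333333
Name: errors, dtype: float64
Reading off the value at index 'view', we get 9.33333333333.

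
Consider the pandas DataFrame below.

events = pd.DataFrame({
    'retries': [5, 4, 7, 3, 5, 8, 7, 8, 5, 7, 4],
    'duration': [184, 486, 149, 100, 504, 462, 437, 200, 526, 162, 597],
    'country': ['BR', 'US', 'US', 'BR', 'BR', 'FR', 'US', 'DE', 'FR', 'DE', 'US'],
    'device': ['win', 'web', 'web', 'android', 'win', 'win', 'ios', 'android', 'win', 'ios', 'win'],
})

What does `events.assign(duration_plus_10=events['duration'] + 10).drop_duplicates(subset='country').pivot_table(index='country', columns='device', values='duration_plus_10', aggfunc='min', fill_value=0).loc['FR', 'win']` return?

add column duration_plus_10 = events['duration'] + 10:
    retries  duration country   device  duration_plus_10
0         5       184      BR      win               194
1         4       486      US      web               496
2         7       149      US      web               159
3         3       100      BR  android               110
4         5       504      BR      win               514
5         8       462      FR      win               472
6         7       437      US      ios               447
7         8       200      DE  android               210
8         5       526      FR      win               536
9         7       162      DE      ios               172
10        4       597      US      win               607
drop duplicate country (keep=first):
   retries  duration country   device  duration_plus_10
0        5       184      BR      win               194
1        4       486      US      web               496
5        8       462      FR      win               472
7        8       200      DE  android               210
pivot: rows=country, cols=device, min(duration_plus_10):
device   android  web  win
country                   
BR             0    0  194
DE           210    0    0
FR             0    0  472
US             0  496    0
Hence 472.

472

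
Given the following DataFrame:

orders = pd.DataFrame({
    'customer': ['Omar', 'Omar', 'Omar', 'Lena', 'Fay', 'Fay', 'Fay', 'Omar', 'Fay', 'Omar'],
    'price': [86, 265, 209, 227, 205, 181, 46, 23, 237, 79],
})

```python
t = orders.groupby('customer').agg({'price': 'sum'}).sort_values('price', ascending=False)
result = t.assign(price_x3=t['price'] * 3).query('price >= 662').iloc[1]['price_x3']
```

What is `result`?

group by customer, sum of price:
          price
customer       
Fay         669
Lena        227
Omar        662
sort by price descending:
          price
customer       
Fay         669
Omar        662
Lena        227
add column price_x3 = t['price'] * 3:
          price  price_x3
customer                 
Fay         669      2007
Omar        662      1986
Lena        227       681
filter rows where price >= 662:
          price  price_x3
customer                 
Fay         669      2007
Omar        662      1986

1986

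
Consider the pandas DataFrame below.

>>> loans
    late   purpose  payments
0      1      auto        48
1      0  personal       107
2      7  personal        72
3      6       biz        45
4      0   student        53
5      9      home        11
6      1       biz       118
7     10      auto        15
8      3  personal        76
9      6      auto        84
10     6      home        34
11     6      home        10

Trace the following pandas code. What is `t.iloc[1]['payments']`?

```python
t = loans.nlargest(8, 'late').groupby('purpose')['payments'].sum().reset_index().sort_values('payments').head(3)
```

take 8 rows with largest late:
    late   purpose  payments
7     10      auto        15
5      9      home        11
2      7  personal        72
3      6       biz        45
9      6      auto        84
10     6      home        34
11     6      home        10
8      3  personal        76
group by purpose, sum of payments:
purpose
auto         99
biz          45
home         55
personal    148
Name: payments, dtype: int64
reset_index():
    purpose  payments
0      auto        99
1       biz        45
2      home        55
3  personal       148
sort by payments:
    purpose  payments
1       biz        45
2      home        55
0      auto        99
3  personal       148
take first 3 rows:
  purpose  payments
1     biz        45
2    home        55
0    auto        99
Hence 55.

55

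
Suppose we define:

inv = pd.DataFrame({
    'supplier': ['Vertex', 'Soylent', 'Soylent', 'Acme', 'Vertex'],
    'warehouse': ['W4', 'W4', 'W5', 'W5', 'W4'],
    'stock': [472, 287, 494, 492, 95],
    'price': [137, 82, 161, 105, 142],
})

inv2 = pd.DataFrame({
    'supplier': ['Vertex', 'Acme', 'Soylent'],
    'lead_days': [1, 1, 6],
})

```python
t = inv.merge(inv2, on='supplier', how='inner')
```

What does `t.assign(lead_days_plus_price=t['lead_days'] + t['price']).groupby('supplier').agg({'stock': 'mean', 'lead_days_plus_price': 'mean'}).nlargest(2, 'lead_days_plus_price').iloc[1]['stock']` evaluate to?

390.5

merge on 'supplier' (how='inner') → 5 rows:
  supplier warehouse  stock  price  lead_days
0   Vertex        W4    472    137          1
1  Soylent        W4    287     82          6
2  Soylent        W5    494    161          6
3     Acme        W5    492    105          1
4   Vertex        W4     95    142          1
add column lead_days_plus_price = t['lead_days'] + t['price']:
  supplier warehouse  stock  price  lead_days  lead_days_plus_price
0   Vertex        W4    472    137          1                   138
1  Soylent        W4    287     82          6                    88
2  Soylent        W5    494    161          6                   167
3     Acme        W5    492    105          1                   106
4   Vertex        W4     95    142          1                   143
group by supplier: mean(stock), mean(lead_days_plus_price):
          stock  lead_days_plus_price
supplier                             
Acme      492.0                 106.0
Soylent   390.5                 127.5
Vertex    283.5                 140.5
take 2 rows with largest lead_days_plus_price:
          stock  lead_days_plus_price
supplier                             
Vertex    283.5                 140.5
Soylent   390.5                 127.5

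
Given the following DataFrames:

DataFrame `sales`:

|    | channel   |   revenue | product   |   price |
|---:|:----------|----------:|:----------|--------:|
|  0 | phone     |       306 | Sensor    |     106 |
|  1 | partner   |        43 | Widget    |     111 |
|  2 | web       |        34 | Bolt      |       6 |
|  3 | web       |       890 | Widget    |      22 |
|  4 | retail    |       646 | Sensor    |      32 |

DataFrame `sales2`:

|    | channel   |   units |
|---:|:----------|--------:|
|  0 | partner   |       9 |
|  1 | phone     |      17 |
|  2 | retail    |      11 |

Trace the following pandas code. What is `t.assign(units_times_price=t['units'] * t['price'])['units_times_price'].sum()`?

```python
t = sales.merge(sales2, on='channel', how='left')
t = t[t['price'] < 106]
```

merge on 'channel' (how='left') → 5 rows:
   channel  revenue product  price  units
0    phone      306  Sensor    106   17.0
1  partner       43  Widget    111    9.0
2      web       34    Bolt      6    NaN
3      web      890  Widget     22    NaN
4   retail      646  Sensor     32   11.0
filter rows where price < 106:
  channel  revenue product  price  units
2     web       34    Bolt      6    NaN
3     web      890  Widget     22    NaN
4  retail      646  Sensor     32   11.0
add column units_times_price = t['units'] * t['price']:
  channel  revenue product  price  units  units_times_price
2     web       34    Bolt      6    NaN                NaN
3     web      890  Widget     22    NaN                NaN
4  retail      646  Sensor     32   11.0              352.0
Hence 352.0.

352.0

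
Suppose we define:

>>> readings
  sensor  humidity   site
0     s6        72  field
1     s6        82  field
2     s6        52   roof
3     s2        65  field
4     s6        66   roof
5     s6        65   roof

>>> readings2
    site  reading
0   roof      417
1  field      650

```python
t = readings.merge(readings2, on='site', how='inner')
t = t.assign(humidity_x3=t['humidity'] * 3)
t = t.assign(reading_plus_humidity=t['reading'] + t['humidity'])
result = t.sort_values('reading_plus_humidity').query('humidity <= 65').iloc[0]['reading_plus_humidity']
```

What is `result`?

merge on 'site' (how='inner') → 6 rows:
  sensor  humidity   site  reading
0     s6        72  field      650
1     s6        82  field      650
2     s6        52   roof      417
3     s2        65  field      650
4     s6        66   roof      417
5     s6        65   roof      417
add column humidity_x3 = t['humidity'] * 3:
  sensor  humidity   site  reading  humidity_x3
0     s6        72  field      650          216
1     s6        82  field      650          246
2     s6        52   roof      417          156
3     s2        65  field      650          195
4     s6        66   roof      417          198
5     s6        65   roof      417          195
add column reading_plus_humidity = t['reading'] + t['humidity']:
  sensor  humidity   site  reading  humidity_x3  reading_plus_humidity
0     s6        72  field      650          216                    722
1     s6        82  field      650          246                    732
2     s6        52   roof      417          156                    469
3     s2        65  field      650          195                    715
4     s6        66   roof      417          198                    483
5     s6        65   roof      417          195                    482
sort by reading_plus_humidity:
  sensor  humidity   site  reading  humidity_x3  reading_plus_humidity
2     s6        52   roof      417          156                    469
5     s6        65   roof      417          195                    482
4     s6        66   roof      417          198                    483
3     s2        65  field      650          195                    715
0     s6        72  field      650          216                    722
1     s6        82  field      650          246                    732
filter rows where humidity <= 65:
  sensor  humidity   site  reading  humidity_x3  reading_plus_humidity
2     s6        52   roof      417          156                    469
5     s6        65   roof      417          195                    482
3     s2        65  field      650          195                    715
Finally, value at position 0, column 'reading_plus_humidity' = 469.

469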